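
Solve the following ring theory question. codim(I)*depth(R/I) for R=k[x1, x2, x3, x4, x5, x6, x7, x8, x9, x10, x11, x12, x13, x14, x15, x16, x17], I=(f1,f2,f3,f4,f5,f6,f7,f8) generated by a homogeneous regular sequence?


codim=8, depth=dim(R/I)=17-8=9
Product=8*9=72


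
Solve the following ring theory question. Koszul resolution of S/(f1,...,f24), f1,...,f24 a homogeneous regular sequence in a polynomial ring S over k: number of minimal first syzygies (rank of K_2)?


Regular sequence => Koszul complex is the minimal free resolution.
Syz_1 minimally generated by Koszul relations f_i*e_j - f_j*e_i (i<j): mu(Syz_1) = beta_2 = C(m,2) = m(m-1)/2
m=24
24*23/2 = 276


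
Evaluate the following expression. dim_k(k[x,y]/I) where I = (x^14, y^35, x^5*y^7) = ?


k[x,y]/I, I = (x^14, y^35, x^5*y^7)
Rect: 14x35=490. Corner: (14-5)x(35-7)=252.
dim = 490-252 = 238


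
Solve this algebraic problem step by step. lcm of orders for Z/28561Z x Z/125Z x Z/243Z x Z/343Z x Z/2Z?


Exponent = lcm of the cyclic orders; pairwise coprime => product.
13^4*5^3*3^5*7^3*2^1=28561*125*243*343*2=595132697250


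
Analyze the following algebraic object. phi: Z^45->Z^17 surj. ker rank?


rank(ker) = 45-17 = 28


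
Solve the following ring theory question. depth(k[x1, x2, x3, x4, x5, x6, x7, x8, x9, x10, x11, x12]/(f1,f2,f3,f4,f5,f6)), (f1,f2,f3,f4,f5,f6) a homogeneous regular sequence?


depth(R)=12
depth(R/I)=12-6=6


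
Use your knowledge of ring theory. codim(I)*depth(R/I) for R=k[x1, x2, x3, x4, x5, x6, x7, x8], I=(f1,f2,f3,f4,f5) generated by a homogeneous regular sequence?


codim=5, depth=dim(R/I)=8-5=3
Product=5*3=15


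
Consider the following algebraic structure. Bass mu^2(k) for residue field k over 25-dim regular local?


C(n,i)=C(25,2)=300


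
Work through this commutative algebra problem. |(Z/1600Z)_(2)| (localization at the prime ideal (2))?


2-primary part: 1600=2^6*25
Size=2^6=64


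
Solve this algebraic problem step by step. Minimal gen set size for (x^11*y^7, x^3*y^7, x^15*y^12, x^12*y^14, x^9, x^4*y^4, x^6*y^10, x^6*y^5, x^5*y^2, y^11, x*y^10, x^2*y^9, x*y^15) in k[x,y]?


Remove redundant (divisible by others).
x^6*y^5 redundant.
x^11*y^7 redundant.
x^6*y^10 redundant.
x*y^15 redundant.
x^12*y^14 redundant.
x^15*y^12 redundant.
Min: x^9, x^5*y^2, x^4*y^4, x^3*y^7, x^2*y^9, x*y^10, y^11
Count=7


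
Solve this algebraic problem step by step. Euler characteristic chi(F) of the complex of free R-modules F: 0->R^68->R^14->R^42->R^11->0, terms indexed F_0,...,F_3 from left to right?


chi = sum (-1)^i * rank:
(-1)^0*68=68
(-1)^1*14=-14
(-1)^2*42=42
(-1)^3*11=-11
chi=85


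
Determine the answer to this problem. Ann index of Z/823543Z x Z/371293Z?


Exponent = lcm of the cyclic orders; pairwise coprime => product.
7^7*13^5=823543*371293=305775751099


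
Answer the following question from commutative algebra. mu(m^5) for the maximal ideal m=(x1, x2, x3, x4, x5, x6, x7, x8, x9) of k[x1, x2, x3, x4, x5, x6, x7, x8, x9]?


Graded Nakayama: mu(m^d) = dim_k (m^d/m^(d+1)) = #degree-5 monomials in 9 vars
C(n+d-1,d)=C(13,5)=1287


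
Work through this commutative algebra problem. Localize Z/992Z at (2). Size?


2-primary part: 992=2^5*31
Size=2^5=32


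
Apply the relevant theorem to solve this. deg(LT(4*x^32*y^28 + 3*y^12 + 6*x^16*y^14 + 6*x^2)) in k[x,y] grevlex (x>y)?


LT: 4*x^32*y^28
deg_x=32, deg_y=28
Total=32+28=60


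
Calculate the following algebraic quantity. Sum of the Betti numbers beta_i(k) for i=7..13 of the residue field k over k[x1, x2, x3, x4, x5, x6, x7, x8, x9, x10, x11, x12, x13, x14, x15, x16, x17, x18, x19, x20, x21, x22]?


Koszul resolution: beta_i(k)=C(n,i), n=22
C(22,7)=170544, C(22,8)=319770, C(22,9)=497420, C(22,10)=646646, C(22,11)=705432, C(22,12)=646646, C(22,13)=497420
Sum=3483878


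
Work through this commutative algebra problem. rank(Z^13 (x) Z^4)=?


rank(M(x)N) = rank(M)*rank(N)
13*4 = 52


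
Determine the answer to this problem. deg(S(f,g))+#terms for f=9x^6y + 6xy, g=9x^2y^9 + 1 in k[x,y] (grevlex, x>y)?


LT(f)=9x^6y, LT(g)=9x^2y^9
lcm(LM)=x^6y^9
S(f,g) (scaled by 81 to clear denominators) = 9y^8*f - 9x^4*g = 54xy^9 - 9x^4
2 terms, deg 10.
10+2=12


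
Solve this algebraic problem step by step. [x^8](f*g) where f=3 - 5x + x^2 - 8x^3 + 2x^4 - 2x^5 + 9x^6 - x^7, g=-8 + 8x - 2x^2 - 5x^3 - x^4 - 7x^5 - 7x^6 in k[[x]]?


[x^8] = sum a_i*b_j, i+j=8
  1*-7=-7
  -8*-7=56
  2*-1=-2
  -2*-5=10
  9*-2=-18
  -1*8=-8
Sum=31


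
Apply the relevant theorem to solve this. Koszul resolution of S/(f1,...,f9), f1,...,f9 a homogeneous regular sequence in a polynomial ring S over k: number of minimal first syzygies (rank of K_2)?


Regular sequence => Koszul complex is the minimal free resolution.
Syz_1 minimally generated by Koszul relations f_i*e_j - f_j*e_i (i<j): mu(Syz_1) = beta_2 = C(m,2) = m(m-1)/2
m=9
9*8/2 = 36


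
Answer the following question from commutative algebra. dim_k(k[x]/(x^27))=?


Basis: 1,x,...,x^26
dim=27


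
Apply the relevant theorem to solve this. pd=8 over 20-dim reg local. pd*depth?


pd+depth=20
depth=20-8=12
pd*depth=8*12=96


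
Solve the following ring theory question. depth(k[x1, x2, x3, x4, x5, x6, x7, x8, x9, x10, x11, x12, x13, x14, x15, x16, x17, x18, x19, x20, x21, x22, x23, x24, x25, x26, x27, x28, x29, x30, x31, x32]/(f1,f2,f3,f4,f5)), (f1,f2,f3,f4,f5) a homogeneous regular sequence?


depth(R)=32
depth(R/I)=32-5=27


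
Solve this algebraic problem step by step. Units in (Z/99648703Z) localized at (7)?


Local ring = Z/823543Z.
phi(823543) = 7^6*(7-1) = 705894


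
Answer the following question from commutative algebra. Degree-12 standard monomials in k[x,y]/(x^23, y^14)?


k[x,y], I = (x^23, y^14), d = 12
Need i < 23 and d-i < 14.
Range: 0 <= i <= 12.
H(12) = 13


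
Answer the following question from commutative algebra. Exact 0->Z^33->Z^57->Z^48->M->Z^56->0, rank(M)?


Alt sum=0:
(-1)^0*33 + (-1)^1*57 + (-1)^2*48 + (-1)^3*? + (-1)^4*56=0
rank(M)=80


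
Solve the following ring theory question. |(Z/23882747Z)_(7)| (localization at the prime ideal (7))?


7-primary part: 23882747=7^7*29
Size=7^7=823543


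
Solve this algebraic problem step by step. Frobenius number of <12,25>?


gcd(12,25)=1 => F=ab-a-b=12*25-12-25=300-37=263


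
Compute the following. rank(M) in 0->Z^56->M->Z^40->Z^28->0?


Alt sum=0:
(-1)^0*56 + (-1)^1*? + (-1)^2*40 + (-1)^3*28=0
rank(M)=68


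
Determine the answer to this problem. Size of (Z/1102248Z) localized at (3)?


3-primary part: 1102248=3^9*56
Size=3^9=19683


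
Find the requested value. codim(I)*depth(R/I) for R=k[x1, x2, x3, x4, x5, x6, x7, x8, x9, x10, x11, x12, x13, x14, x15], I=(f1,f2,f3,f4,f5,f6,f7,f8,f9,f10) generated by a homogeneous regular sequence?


codim=10, depth=dim(R/I)=15-10=5
Product=10*5=50


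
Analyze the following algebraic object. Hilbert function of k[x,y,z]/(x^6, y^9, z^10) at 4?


Need i<6, j<9, k<10 with i+j+k=4.
For each i, j ranges over max(0,4-i-9)..min(8,4-i):
  i=0: j in [0,4] -> 5
  i=1: j in [0,3] -> 4
  i=2: j in [0,2] -> 3
  i=3: j in [0,1] -> 2
  i=4: j in [0,0] -> 1
H(4) = 5+4+3+2+1 = 15


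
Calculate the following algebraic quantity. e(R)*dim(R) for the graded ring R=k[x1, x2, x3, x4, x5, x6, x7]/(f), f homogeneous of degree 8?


e(R)=deg(f)=8, dim(R)=7-1=6
e*dim=8*6=48


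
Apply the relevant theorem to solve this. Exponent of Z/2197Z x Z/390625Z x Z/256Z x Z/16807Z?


Exponent = lcm of the cyclic orders; pairwise coprime => product.
13^3*5^8*2^8*7^5=2197*390625*256*16807=3692497900000000


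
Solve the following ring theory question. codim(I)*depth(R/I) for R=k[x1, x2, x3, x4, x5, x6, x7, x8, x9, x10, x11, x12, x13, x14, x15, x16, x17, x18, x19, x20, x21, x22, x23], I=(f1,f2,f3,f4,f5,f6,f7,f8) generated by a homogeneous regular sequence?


codim=8, depth=dim(R/I)=23-8=15
Product=8*15=120


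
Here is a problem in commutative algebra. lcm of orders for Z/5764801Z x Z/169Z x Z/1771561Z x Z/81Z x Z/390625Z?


Exponent = lcm of the cyclic orders; pairwise coprime => product.
7^8*13^2*11^6*3^4*5^8=5764801*169*1771561*81*390625=54610001597999112890625


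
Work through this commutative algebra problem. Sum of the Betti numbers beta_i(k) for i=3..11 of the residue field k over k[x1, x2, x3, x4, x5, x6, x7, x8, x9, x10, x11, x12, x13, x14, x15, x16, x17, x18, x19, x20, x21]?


Koszul resolution: beta_i(k)=C(n,i), n=21
C(21,3)=1330, C(21,4)=5985, C(21,5)=20349, C(21,6)=54264, C(21,7)=116280, C(21,8)=203490, C(21,9)=293930, C(21,10)=352716, C(21,11)=352716
Sum=1401060


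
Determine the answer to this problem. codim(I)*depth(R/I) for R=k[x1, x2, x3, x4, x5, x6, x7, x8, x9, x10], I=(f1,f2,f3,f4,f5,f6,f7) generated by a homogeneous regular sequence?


codim=7, depth=dim(R/I)=10-7=3
Product=7*3=21


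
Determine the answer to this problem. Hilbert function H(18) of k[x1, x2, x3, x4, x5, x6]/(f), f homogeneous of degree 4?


C(23,5)-C(19,5)=33649-11628=22021


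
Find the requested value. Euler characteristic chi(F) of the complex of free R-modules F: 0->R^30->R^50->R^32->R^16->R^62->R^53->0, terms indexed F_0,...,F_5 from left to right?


chi = sum (-1)^i * rank:
(-1)^0*30=30
(-1)^1*50=-50
(-1)^2*32=32
(-1)^3*16=-16
(-1)^4*62=62
(-1)^5*53=-53
chi=5


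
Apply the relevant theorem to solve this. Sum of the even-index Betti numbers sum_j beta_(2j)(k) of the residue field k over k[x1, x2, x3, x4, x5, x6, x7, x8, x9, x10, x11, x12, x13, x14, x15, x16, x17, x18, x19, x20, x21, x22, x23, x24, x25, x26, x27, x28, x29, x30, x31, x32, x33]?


Koszul resolution: beta_i(k)=C(n,i), n=33
sum_even C(33,i) = 2^(n-1) = 2^32 = 4294967296


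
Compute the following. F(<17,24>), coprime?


gcd(17,24)=1 => F=ab-a-b=17*24-17-24=408-41=367


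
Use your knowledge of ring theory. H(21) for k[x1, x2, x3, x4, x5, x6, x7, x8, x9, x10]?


C(d+n-1,n-1)=C(30,9)=14307150


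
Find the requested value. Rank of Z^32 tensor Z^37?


rank(M(x)N) = rank(M)*rank(N)
32*37 = 1184


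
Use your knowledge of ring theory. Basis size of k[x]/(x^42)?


Basis: 1,x,...,x^41
dim=42


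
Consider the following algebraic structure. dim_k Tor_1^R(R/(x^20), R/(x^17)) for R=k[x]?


Tor_1(R/I,R/J)=(I cap J)/IJ=(x^20)/(x^37)
dim=37-20=min(20,17)=17


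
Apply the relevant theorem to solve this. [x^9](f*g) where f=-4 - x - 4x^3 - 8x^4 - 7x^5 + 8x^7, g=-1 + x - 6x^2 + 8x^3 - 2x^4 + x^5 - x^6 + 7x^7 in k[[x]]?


[x^9] = sum a_i*b_j, i+j=9
  -4*-1=4
  -8*1=-8
  -7*-2=14
  8*-6=-48
Sum=-38


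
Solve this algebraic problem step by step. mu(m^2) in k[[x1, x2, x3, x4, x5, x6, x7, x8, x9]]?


C(n+d-1,d)=C(10,2)=45


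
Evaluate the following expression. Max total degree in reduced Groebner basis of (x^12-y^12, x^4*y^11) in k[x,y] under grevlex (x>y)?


LT(f1)=x^12, LT(f2)=x^4y^11, lcm=x^12y^11
S(f1,f2) = y^11*f1 - x^8*f2 = -y^23
Reduced GB = {f1, f2, y^23}; degrees 12, 15, 23
Max = 23


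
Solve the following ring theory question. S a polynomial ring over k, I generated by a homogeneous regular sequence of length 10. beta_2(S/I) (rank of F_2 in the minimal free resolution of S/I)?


Regular sequence => Koszul complex is the minimal free resolution.
Syz_1 minimally generated by Koszul relations f_i*e_j - f_j*e_i (i<j): mu(Syz_1) = beta_2 = C(m,2) = m(m-1)/2
m=10
10*9/2 = 45


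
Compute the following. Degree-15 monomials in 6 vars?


C(d+n-1,n-1)=C(20,5)=15504


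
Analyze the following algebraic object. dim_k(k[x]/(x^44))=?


Basis: 1,x,...,x^43
dim=44


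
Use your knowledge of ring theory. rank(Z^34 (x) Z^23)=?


rank(M(x)N) = rank(M)*rank(N)
34*23 = 782


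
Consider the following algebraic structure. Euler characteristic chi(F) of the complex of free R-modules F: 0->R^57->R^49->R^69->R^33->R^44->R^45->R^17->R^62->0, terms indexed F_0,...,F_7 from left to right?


chi = sum (-1)^i * rank:
(-1)^0*57=57
(-1)^1*49=-49
(-1)^2*69=69
(-1)^3*33=-33
(-1)^4*44=44
(-1)^5*45=-45
(-1)^6*17=17
(-1)^7*62=-62
chi=-2


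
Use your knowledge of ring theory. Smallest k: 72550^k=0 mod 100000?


72550^k mod 100000:
k=1: 72550
k=2: 2500
k=3: 75000
k=4: 50000
k=5: 0
First zero at k = 5


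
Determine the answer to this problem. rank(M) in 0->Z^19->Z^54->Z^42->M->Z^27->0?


Alt sum=0:
(-1)^0*19 + (-1)^1*54 + (-1)^2*42 + (-1)^3*? + (-1)^4*27=0
rank(M)=34


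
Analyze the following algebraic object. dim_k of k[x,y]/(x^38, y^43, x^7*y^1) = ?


k[x,y]/I, I = (x^38, y^43, x^7*y^1)
Rect: 38x43=1634. Corner: (38-7)x(43-1)=1302.
dim = 1634-1302 = 332


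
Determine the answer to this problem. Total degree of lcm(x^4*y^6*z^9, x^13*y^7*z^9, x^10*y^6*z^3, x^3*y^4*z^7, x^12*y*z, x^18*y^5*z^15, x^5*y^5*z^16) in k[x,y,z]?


lcm = componentwise max:
x: max(4,13,10,3,12,18,5)=18
y: max(6,7,6,4,1,5,5)=7
z: max(9,9,3,7,1,15,16)=16
Total=18+7+16=41


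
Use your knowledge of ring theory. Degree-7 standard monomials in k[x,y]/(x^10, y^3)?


k[x,y], I = (x^10, y^3), d = 7
Need i < 10 and d-i < 3.
Range: 5 <= i <= 7.
H(7) = 3


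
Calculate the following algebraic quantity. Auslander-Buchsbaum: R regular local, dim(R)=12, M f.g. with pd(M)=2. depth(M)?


pd+depth=depth(R)=12
depth=12-2=10


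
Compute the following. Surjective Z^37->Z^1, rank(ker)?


rank(ker) = 37-1 = 36


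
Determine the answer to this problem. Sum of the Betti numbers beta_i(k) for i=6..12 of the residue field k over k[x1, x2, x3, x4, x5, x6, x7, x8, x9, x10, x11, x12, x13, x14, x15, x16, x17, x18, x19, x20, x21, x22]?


Koszul resolution: beta_i(k)=C(n,i), n=22
C(22,6)=74613, C(22,7)=170544, C(22,8)=319770, C(22,9)=497420, C(22,10)=646646, C(22,11)=705432, C(22,12)=646646
Sum=3061071


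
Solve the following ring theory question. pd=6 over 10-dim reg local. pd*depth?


pd+depth=10
depth=10-6=4
pd*depth=6*4=24


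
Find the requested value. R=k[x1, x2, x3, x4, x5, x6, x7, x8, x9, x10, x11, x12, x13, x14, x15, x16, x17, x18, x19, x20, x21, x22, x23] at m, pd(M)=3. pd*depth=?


pd+depth=23
depth=23-3=20
pd*depth=3*20=60


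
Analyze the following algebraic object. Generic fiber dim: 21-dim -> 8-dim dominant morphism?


dim(fiber)=dim(X)-dim(Y)=21-8=13


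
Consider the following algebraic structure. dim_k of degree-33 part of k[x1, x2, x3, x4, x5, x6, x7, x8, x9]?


C(d+n-1,n-1)=C(41,8)=95548245


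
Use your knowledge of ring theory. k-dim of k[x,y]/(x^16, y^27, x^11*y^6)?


k[x,y]/I, I = (x^16, y^27, x^11*y^6)
Rect: 16x27=432. Corner: (16-11)x(27-6)=105.
dim = 432-105 = 327


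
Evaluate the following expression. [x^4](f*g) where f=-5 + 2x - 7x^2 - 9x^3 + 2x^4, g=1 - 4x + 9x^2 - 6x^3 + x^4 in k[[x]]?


[x^4] = sum a_i*b_j, i+j=4
  -5*1=-5
  2*-6=-12
  -7*9=-63
  -9*-4=36
  2*1=2
Sum=-42


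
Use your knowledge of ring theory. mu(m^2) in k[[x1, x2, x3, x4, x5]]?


C(n+d-1,d)=C(6,2)=15


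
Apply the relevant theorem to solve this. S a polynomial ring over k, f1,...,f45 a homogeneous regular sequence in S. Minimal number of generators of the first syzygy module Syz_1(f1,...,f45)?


Regular sequence => Koszul complex is the minimal free resolution.
Syz_1 minimally generated by Koszul relations f_i*e_j - f_j*e_i (i<j): mu(Syz_1) = beta_2 = C(m,2) = m(m-1)/2
m=45
45*44/2 = 990


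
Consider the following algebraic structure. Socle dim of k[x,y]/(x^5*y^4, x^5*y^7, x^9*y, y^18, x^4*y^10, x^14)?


Socle = ann(m) = span of standard monomials u with x*u, y*u in I (staircase corners).
Redundant generators: x^5*y^7
Minimal generators: x^14, x^9*y, x^5*y^4, x^4*y^10, y^18
Corners: x^3y^17, x^4y^9, x^8y^3, x^13
Socle dim=4


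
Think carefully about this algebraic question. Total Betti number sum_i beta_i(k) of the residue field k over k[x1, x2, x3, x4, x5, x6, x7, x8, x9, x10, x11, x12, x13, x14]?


Koszul resolution: beta_i(k)=C(n,i), n=14
sum_i C(14,i) = 2^14 = 16384


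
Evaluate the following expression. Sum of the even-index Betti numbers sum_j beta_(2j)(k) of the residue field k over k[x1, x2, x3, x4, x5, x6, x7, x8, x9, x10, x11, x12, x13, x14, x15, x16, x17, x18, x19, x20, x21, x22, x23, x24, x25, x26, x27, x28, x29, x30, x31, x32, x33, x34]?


Koszul resolution: beta_i(k)=C(n,i), n=34
sum_even C(34,i) = 2^(n-1) = 2^33 = 8589934592


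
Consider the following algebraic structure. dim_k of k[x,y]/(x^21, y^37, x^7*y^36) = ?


k[x,y]/I, I = (x^21, y^37, x^7*y^36)
Rect: 21x37=777. Corner: (21-7)x(37-36)=14.
dim = 777-14 = 763


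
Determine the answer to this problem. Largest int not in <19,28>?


gcd(19,28)=1 => F=ab-a-b=19*28-19-28=532-47=485


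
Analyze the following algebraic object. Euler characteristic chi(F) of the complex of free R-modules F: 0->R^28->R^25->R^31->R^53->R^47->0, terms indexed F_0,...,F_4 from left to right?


chi = sum (-1)^i * rank:
(-1)^0*28=28
(-1)^1*25=-25
(-1)^2*31=31
(-1)^3*53=-53
(-1)^4*47=47
chi=28


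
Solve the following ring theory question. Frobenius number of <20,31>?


gcd(20,31)=1 => F=ab-a-b=20*31-20-31=620-51=569


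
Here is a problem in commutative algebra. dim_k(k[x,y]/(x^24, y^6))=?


Basis: x^i*y^j, i<24, j<6
24*6=144


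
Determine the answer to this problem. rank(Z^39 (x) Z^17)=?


rank(M(x)N) = rank(M)*rank(N)
39*17 = 663


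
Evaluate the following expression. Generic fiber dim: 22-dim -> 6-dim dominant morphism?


dim(fiber)=dim(X)-dim(Y)=22-6=16


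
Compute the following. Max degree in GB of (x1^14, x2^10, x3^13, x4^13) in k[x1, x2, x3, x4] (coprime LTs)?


Pure powers, coprime LTs => already GB.
Degrees: 14, 10, 13, 13
Max=14


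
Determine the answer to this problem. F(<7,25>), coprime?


gcd(7,25)=1 => F=ab-a-b=7*25-7-25=175-32=143


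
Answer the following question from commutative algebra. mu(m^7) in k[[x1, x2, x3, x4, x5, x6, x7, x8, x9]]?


C(n+d-1,d)=C(15,7)=6435


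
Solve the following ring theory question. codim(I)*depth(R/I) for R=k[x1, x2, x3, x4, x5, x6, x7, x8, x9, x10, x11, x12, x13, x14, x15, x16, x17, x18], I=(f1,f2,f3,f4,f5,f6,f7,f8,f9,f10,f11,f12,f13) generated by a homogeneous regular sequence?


codim=13, depth=dim(R/I)=18-13=5
Product=13*5=65


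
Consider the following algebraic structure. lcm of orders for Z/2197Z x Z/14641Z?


Exponent = lcm of the cyclic orders; pairwise coprime => product.
13^3*11^4=2197*14641=32166277


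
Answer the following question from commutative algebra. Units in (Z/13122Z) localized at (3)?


Local ring = Z/6561Z.
phi(6561) = 3^7*(3-1) = 4374


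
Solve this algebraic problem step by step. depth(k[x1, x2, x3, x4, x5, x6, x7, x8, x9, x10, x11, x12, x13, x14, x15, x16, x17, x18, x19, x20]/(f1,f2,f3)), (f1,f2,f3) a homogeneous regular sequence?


depth(R)=20
depth(R/I)=20-3=17


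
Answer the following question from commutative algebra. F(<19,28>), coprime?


gcd(19,28)=1 => F=ab-a-b=19*28-19-28=532-47=485


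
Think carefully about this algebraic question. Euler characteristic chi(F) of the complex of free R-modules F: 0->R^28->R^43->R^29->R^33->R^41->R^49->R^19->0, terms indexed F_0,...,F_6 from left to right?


chi = sum (-1)^i * rank:
(-1)^0*28=28
(-1)^1*43=-43
(-1)^2*29=29
(-1)^3*33=-33
(-1)^4*41=41
(-1)^5*49=-49
(-1)^6*19=19
chi=-8


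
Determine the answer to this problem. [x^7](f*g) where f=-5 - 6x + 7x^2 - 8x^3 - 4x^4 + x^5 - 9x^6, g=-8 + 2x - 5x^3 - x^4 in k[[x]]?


[x^7] = sum a_i*b_j, i+j=7
  -8*-1=8
  -4*-5=20
  -9*2=-18
Sum=10


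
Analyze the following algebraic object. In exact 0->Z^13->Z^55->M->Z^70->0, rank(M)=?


Alt sum=0:
(-1)^0*13 + (-1)^1*55 + (-1)^2*? + (-1)^3*70=0
rank(M)=112


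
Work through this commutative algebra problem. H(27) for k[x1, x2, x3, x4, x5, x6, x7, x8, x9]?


C(d+n-1,n-1)=C(35,8)=23535820


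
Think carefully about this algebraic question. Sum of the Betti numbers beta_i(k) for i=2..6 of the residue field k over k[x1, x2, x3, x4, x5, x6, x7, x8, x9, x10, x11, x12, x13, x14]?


Koszul resolution: beta_i(k)=C(n,i), n=14
C(14,2)=91, C(14,3)=364, C(14,4)=1001, C(14,5)=2002, C(14,6)=3003
Sum=6461


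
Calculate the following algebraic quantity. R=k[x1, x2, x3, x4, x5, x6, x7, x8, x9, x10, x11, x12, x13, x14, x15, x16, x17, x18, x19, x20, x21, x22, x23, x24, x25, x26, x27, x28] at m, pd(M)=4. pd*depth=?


pd+depth=28
depth=28-4=24
pd*depth=4*24=96


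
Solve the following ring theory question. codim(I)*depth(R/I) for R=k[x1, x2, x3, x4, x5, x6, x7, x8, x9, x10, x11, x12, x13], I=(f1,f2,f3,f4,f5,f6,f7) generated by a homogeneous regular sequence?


codim=7, depth=dim(R/I)=13-7=6
Product=7*6=42


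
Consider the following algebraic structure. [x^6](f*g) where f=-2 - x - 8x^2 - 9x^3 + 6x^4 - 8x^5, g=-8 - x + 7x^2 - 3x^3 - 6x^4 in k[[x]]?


[x^6] = sum a_i*b_j, i+j=6
  -8*-6=48
  -9*-3=27
  6*7=42
  -8*-1=8
Sum=125


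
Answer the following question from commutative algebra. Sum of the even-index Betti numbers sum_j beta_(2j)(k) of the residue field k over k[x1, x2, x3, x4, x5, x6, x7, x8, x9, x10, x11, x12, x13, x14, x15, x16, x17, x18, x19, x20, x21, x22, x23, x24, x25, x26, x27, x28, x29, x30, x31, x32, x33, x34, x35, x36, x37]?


Koszul resolution: beta_i(k)=C(n,i), n=37
sum_even C(37,i) = 2^(n-1) = 2^36 = 68719476736


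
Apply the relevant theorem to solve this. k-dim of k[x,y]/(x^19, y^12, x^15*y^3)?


k[x,y]/I, I = (x^19, y^12, x^15*y^3)
Rect: 19x12=228. Corner: (19-15)x(12-3)=36.
dim = 228-36 = 192


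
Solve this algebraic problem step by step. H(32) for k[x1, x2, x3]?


C(d+n-1,n-1)=C(34,2)=561


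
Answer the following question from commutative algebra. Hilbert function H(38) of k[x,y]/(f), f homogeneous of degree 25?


H(t)=d for t>=d-1.
d=25, t=38
H(38)=25


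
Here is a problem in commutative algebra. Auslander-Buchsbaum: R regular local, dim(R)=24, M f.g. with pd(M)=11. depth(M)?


pd+depth=depth(R)=24
depth=24-11=13


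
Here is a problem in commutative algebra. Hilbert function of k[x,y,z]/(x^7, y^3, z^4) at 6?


Need i<7, j<3, k<4 with i+j+k=6.
For each i, j ranges over max(0,6-i-3)..min(2,6-i):
  i=0: j in [3,2] -> 0
  i=1: j in [2,2] -> 1
  i=2: j in [1,2] -> 2
  i=3: j in [0,2] -> 3
  i=4: j in [0,2] -> 3
  i=5: j in [0,1] -> 2
  i=6: j in [0,0] -> 1
H(6) = 0+1+2+3+3+2+1 = 12


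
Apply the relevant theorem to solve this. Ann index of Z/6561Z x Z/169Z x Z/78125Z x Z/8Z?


Exponent = lcm of the cyclic orders; pairwise coprime => product.
3^8*13^2*5^7*2^3=6561*169*78125*8=693005625000


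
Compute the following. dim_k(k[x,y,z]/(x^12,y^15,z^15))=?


Basis: x^iy^jz^k, i<12,j<15,k<15
12*15*15=2700


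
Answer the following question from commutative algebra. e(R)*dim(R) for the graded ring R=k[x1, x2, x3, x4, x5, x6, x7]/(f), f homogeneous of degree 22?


e(R)=deg(f)=22, dim(R)=7-1=6
e*dim=22*6=132


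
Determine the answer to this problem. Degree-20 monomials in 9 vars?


C(d+n-1,n-1)=C(28,8)=3108105


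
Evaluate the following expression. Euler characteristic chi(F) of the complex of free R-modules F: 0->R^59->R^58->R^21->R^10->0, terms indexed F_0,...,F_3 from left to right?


chi = sum (-1)^i * rank:
(-1)^0*59=59
(-1)^1*58=-58
(-1)^2*21=21
(-1)^3*10=-10
chi=12


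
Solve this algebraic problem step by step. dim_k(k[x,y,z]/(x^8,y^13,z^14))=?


Basis: x^iy^jz^k, i<8,j<13,k<14
8*13*14=1456


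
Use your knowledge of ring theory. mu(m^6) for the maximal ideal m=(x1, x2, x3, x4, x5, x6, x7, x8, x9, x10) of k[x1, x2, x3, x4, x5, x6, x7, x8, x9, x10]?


Graded Nakayama: mu(m^d) = dim_k (m^d/m^(d+1)) = #degree-6 monomials in 10 vars
C(n+d-1,d)=C(15,6)=5005


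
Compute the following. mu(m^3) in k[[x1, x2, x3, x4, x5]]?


C(n+d-1,d)=C(7,3)=35


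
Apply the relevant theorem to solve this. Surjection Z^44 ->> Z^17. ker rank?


rank(ker) = 44-17 = 27


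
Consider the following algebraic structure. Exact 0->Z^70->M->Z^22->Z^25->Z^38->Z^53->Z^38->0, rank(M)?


Alt sum=0:
(-1)^0*70 + (-1)^1*? + (-1)^2*22 + (-1)^3*25 + (-1)^4*38 + (-1)^5*53 + (-1)^6*38=0
rank(M)=90


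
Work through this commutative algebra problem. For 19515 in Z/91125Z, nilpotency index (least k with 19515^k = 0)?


19515^k mod 91125:
k=1: 19515
k=2: 23850
k=3: 57375
k=4: 20250
k=5: 60750
k=6: 0
First zero at k = 6


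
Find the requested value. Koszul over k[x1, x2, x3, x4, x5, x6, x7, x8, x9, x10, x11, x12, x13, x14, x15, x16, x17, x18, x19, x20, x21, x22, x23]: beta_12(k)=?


C(n,i)=C(23,12)=1352078


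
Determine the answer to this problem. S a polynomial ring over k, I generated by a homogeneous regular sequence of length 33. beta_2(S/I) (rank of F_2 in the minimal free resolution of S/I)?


Regular sequence => Koszul complex is the minimal free resolution.
Syz_1 minimally generated by Koszul relations f_i*e_j - f_j*e_i (i<j): mu(Syz_1) = beta_2 = C(m,2) = m(m-1)/2
m=33
33*32/2 = 528


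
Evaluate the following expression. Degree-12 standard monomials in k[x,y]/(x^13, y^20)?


k[x,y], I = (x^13, y^20), d = 12
Need i < 13 and d-i < 20.
Range: 0 <= i <= 12.
H(12) = 13


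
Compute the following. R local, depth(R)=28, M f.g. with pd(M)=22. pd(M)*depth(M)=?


pd+depth=28
depth=28-22=6
pd*depth=22*6=132


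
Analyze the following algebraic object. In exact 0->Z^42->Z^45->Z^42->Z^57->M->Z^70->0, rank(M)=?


Alt sum=0:
(-1)^0*42 + (-1)^1*45 + (-1)^2*42 + (-1)^3*57 + (-1)^4*? + (-1)^5*70=0
rank(M)=88


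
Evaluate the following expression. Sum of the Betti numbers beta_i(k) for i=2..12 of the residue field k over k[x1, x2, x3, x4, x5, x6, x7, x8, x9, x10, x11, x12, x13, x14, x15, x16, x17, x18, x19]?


Koszul resolution: beta_i(k)=C(n,i), n=19
C(19,2)=171, C(19,3)=969, C(19,4)=3876, C(19,5)=11628, C(19,6)=27132, C(19,7)=50388, C(19,8)=75582, C(19,9)=92378, C(19,10)=92378, C(19,11)=75582, C(19,12)=50388
Sum=480472


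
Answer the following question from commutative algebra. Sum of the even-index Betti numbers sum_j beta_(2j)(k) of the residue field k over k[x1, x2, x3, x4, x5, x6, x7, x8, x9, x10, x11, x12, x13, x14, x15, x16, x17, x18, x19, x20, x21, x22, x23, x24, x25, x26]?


Koszul resolution: beta_i(k)=C(n,i), n=26
sum_even C(26,i) = 2^(n-1) = 2^25 = 33554432


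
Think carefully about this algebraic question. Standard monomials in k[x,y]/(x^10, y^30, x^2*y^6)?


k[x,y]/I, I = (x^10, y^30, x^2*y^6)
Rect: 10x30=300. Corner: (10-2)x(30-6)=192.
dim = 300-192 = 108


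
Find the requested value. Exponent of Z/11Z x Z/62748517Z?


Exponent = lcm of the cyclic orders; pairwise coprime => product.
11^1*13^7=11*62748517=690233687


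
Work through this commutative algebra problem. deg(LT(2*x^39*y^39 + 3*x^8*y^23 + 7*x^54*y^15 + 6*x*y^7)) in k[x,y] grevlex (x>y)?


LT: 2*x^39*y^39
deg_x=39, deg_y=39
Total=39+39=78


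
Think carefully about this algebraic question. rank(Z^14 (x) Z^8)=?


rank(M(x)N) = rank(M)*rank(N)
14*8 = 112


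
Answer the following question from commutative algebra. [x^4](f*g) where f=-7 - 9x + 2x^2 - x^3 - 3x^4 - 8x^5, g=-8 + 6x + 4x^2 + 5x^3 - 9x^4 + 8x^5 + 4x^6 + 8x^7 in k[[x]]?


[x^4] = sum a_i*b_j, i+j=4
  -7*-9=63
  -9*5=-45
  2*4=8
  -1*6=-6
  -3*-8=24
Sum=44


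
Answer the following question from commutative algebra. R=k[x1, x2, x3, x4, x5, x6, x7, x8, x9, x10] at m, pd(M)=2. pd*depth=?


pd+depth=10
depth=10-2=8
pd*depth=2*8=16


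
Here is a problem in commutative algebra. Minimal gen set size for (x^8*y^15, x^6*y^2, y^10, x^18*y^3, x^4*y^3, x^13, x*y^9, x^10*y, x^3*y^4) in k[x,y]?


Remove redundant (divisible by others).
x^8*y^15 redundant.
x^18*y^3 redundant.
Min: x^13, x^10*y, x^6*y^2, x^4*y^3, x^3*y^4, x*y^9, y^10
Count=7


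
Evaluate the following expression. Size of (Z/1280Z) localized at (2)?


2-primary part: 1280=2^8*5
Size=2^8=256


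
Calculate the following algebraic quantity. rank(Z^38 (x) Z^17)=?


rank(M(x)N) = rank(M)*rank(N)
38*17 = 646


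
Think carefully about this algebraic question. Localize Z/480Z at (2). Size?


2-primary part: 480=2^5*15
Size=2^5=32


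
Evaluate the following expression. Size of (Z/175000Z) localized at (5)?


5-primary part: 175000=5^5*56
Size=5^5=3125


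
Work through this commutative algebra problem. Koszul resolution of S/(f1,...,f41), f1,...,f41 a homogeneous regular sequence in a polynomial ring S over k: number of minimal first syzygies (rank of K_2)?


Regular sequence => Koszul complex is the minimal free resolution.
Syz_1 minimally generated by Koszul relations f_i*e_j - f_j*e_i (i<j): mu(Syz_1) = beta_2 = C(m,2) = m(m-1)/2
m=41
41*40/2 = 820


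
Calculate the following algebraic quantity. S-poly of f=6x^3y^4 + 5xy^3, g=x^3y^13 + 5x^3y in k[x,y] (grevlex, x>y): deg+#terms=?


LT(f)=6x^3y^4, LT(g)=x^3y^13
lcm(LM)=x^3y^13
S(f,g) (scaled by 6 to clear denominators) = y^9*f - 6*g = 5xy^12 - 30x^3y
2 terms, deg 13.
13+2=15


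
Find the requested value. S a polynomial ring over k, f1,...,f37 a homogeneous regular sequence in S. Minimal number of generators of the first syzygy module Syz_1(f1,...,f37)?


Regular sequence => Koszul complex is the minimal free resolution.
Syz_1 minimally generated by Koszul relations f_i*e_j - f_j*e_i (i<j): mu(Syz_1) = beta_2 = C(m,2) = m(m-1)/2
m=37
37*36/2 = 666


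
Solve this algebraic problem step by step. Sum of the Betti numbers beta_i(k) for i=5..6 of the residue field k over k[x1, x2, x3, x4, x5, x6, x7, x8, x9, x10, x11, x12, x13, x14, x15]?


Koszul resolution: beta_i(k)=C(n,i), n=15
C(15,5)=3003, C(15,6)=5005
Sum=8008


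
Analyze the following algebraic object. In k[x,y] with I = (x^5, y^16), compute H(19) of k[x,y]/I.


k[x,y], I = (x^5, y^16), d = 19
Need i < 5 and d-i < 16.
Range: 4 <= i <= 4.
H(19) = 1


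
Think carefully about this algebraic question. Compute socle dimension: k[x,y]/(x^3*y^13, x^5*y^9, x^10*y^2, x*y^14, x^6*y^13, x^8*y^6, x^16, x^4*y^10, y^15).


Socle = ann(m) = span of standard monomials u with x*u, y*u in I (staircase corners).
Redundant generators: x^6*y^13
Minimal generators: x^16, x^10*y^2, x^8*y^6, x^5*y^9, x^4*y^10, x^3*y^13, x*y^14, y^15
Corners: y^14, x^2y^13, x^3y^12, x^4y^9, x^7y^8, x^9y^5, x^15y
Socle dim=7


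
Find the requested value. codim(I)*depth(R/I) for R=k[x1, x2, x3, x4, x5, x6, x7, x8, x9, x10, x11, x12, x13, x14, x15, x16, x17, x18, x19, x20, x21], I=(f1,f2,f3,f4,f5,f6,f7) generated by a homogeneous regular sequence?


codim=7, depth=dim(R/I)=21-7=14
Product=7*14=98


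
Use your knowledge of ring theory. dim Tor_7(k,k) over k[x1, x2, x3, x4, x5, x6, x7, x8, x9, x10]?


Koszul: C(n,i)=C(10,7)=120


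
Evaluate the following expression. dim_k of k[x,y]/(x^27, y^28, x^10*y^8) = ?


k[x,y]/I, I = (x^27, y^28, x^10*y^8)
Rect: 27x28=756. Corner: (27-10)x(28-8)=340.
dim = 756-340 = 416


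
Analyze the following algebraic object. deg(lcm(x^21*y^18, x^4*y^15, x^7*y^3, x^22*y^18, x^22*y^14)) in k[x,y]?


lcm = componentwise max:
x: max(21,4,7,22,22)=22
y: max(18,15,3,18,14)=18
Total=22+18=40


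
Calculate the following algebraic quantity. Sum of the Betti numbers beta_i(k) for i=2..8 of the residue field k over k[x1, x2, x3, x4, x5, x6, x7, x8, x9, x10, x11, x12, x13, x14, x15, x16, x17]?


Koszul resolution: beta_i(k)=C(n,i), n=17
C(17,2)=136, C(17,3)=680, C(17,4)=2380, C(17,5)=6188, C(17,6)=12376, C(17,7)=19448, C(17,8)=24310
Sum=65518


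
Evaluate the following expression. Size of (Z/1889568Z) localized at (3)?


3-primary part: 1889568=3^10*32
Size=3^10=59049


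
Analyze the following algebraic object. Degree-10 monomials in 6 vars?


C(d+n-1,n-1)=C(15,5)=3003


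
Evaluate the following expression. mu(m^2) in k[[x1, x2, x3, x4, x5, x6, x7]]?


C(n+d-1,d)=C(8,2)=28


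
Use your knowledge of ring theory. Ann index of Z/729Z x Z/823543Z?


Exponent = lcm of the cyclic orders; pairwise coprime => product.
3^6*7^7=729*823543=600362847


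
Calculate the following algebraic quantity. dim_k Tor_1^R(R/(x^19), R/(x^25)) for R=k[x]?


Tor_1(R/I,R/J)=(I cap J)/IJ=(x^25)/(x^44)
dim=44-25=min(19,25)=19


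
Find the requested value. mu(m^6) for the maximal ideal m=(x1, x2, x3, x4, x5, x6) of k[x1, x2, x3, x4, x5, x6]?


Graded Nakayama: mu(m^d) = dim_k (m^d/m^(d+1)) = #degree-6 monomials in 6 vars
C(n+d-1,d)=C(11,6)=462


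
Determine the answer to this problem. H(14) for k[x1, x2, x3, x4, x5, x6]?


C(d+n-1,n-1)=C(19,5)=11628


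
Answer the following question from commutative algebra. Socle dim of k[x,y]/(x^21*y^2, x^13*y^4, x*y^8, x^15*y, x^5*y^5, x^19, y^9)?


Socle = ann(m) = span of standard monomials u with x*u, y*u in I (staircase corners).
Redundant generators: x^21*y^2
Minimal generators: x^19, x^15*y, x^13*y^4, x^5*y^5, x*y^8, y^9
Corners: y^8, x^4y^7, x^12y^4, x^14y^3, x^18
Socle dim=5


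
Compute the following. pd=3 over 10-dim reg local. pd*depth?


pd+depth=10
depth=10-3=7
pd*depth=3*7=21


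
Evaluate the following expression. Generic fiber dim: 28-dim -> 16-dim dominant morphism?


dim(fiber)=dim(X)-dim(Y)=28-16=12


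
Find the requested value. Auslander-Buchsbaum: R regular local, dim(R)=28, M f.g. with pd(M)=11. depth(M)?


pd+depth=depth(R)=28
depth=28-11=17


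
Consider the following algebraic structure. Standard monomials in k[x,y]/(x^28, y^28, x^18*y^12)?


k[x,y]/I, I = (x^28, y^28, x^18*y^12)
Rect: 28x28=784. Corner: (28-18)x(28-12)=160.
dim = 784-160 = 624


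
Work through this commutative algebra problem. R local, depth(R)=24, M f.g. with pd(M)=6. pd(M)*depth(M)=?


pd+depth=24
depth=24-6=18
pd*depth=6*18=108


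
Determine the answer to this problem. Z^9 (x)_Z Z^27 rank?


rank(M(x)N) = rank(M)*rank(N)
9*27 = 243


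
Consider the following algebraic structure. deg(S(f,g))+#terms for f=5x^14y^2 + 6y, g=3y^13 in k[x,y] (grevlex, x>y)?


LT(f)=5x^14y^2, LT(g)=3y^13
lcm(LM)=x^14y^13
S(f,g) (scaled by 15 to clear denominators) = 3y^11*f - 5x^14*g = 18y^12
1 terms, deg 12.
12+1=13


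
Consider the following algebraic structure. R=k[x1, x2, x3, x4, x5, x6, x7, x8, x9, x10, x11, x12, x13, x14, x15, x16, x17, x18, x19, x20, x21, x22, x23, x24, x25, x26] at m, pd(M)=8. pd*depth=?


pd+depth=26
depth=26-8=18
pd*depth=8*18=144


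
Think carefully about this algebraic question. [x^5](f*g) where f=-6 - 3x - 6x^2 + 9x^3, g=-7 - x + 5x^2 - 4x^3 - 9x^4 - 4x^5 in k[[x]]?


[x^5] = sum a_i*b_j, i+j=5
  -6*-4=24
  -3*-9=27
  -6*-4=24
  9*5=45
Sum=120


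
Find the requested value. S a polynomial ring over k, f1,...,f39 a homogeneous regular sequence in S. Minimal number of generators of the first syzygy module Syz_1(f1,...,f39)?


Regular sequence => Koszul complex is the minimal free resolution.
Syz_1 minimally generated by Koszul relations f_i*e_j - f_j*e_i (i<j): mu(Syz_1) = beta_2 = C(m,2) = m(m-1)/2
m=39
39*38/2 = 741


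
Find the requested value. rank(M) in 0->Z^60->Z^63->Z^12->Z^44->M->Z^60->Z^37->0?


Alt sum=0:
(-1)^0*60 + (-1)^1*63 + (-1)^2*12 + (-1)^3*44 + (-1)^4*? + (-1)^5*60 + (-1)^6*37=0
rank(M)=58


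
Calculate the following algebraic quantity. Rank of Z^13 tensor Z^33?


rank(M(x)N) = rank(M)*rank(N)
13*33 = 429


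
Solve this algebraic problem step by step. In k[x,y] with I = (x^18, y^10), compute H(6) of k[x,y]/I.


k[x,y], I = (x^18, y^10), d = 6
Need i < 18 and d-i < 10.
Range: 0 <= i <= 6.
H(6) = 7


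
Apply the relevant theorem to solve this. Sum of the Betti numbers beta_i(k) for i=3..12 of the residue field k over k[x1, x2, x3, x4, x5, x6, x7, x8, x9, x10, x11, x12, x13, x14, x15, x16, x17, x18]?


Koszul resolution: beta_i(k)=C(n,i), n=18
C(18,3)=816, C(18,4)=3060, C(18,5)=8568, C(18,6)=18564, C(18,7)=31824, C(18,8)=43758, C(18,9)=48620, C(18,10)=43758, C(18,11)=31824, C(18,12)=18564
Sum=249356


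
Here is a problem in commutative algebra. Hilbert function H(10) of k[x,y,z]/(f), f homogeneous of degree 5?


C(12,2)-C(7,2)=66-21=45


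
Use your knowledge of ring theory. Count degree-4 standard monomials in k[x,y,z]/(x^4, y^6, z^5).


Need i<4, j<6, k<5 with i+j+k=4.
For each i, j ranges over max(0,4-i-4)..min(5,4-i):
  i=0: j in [0,4] -> 5
  i=1: j in [0,3] -> 4
  i=2: j in [0,2] -> 3
  i=3: j in [0,1] -> 2
H(4) = 5+4+3+2 = 14


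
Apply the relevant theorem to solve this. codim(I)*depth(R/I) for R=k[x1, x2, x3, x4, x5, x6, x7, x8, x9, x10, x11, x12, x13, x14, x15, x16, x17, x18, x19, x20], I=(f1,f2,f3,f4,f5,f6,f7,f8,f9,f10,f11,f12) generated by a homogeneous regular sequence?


codim=12, depth=dim(R/I)=20-12=8
Product=12*8=96


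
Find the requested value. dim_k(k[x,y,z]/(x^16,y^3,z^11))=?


Basis: x^iy^jz^k, i<16,j<3,k<11
16*3*11=528


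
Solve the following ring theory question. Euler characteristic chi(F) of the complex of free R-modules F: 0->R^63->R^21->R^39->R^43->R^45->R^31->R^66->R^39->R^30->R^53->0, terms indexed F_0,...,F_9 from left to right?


chi = sum (-1)^i * rank:
(-1)^0*63=63
(-1)^1*21=-21
(-1)^2*39=39
(-1)^3*43=-43
(-1)^4*45=45
(-1)^5*31=-31
(-1)^6*66=66
(-1)^7*39=-39
(-1)^8*30=30
(-1)^9*53=-53
chi=56


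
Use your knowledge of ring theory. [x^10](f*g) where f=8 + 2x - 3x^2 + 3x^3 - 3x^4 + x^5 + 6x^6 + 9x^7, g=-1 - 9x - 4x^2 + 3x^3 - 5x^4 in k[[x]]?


[x^10] = sum a_i*b_j, i+j=10
  6*-5=-30
  9*3=27
Sum=-3


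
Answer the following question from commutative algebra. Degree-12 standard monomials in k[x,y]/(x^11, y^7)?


k[x,y], I = (x^11, y^7), d = 12
Need i < 11 and d-i < 7.
Range: 6 <= i <= 10.
H(12) = 5


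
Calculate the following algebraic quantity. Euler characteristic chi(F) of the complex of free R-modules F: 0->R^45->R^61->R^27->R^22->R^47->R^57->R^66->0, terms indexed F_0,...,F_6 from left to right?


chi = sum (-1)^i * rank:
(-1)^0*45=45
(-1)^1*61=-61
(-1)^2*27=27
(-1)^3*22=-22
(-1)^4*47=47
(-1)^5*57=-57
(-1)^6*66=66
chi=45


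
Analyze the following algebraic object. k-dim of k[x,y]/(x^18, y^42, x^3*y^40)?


k[x,y]/I, I = (x^18, y^42, x^3*y^40)
Rect: 18x42=756. Corner: (18-3)x(42-40)=30.
dim = 756-30 = 726


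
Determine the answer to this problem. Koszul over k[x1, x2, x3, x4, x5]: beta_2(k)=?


C(n,i)=C(5,2)=10


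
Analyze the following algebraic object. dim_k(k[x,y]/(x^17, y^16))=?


Basis: x^i*y^j, i<17, j<16
17*16=272


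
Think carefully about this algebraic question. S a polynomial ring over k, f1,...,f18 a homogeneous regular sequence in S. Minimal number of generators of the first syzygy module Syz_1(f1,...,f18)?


Regular sequence => Koszul complex is the minimal free resolution.
Syz_1 minimally generated by Koszul relations f_i*e_j - f_j*e_i (i<j): mu(Syz_1) = beta_2 = C(m,2) = m(m-1)/2
m=18
18*17/2 = 153


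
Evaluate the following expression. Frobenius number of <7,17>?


gcd(7,17)=1 => F=ab-a-b=7*17-7-17=119-24=95


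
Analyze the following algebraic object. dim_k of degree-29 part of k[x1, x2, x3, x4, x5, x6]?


C(d+n-1,n-1)=C(34,5)=278256


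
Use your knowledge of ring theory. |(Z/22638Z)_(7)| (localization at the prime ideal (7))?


7-primary part: 22638=7^3*66
Size=7^3=343


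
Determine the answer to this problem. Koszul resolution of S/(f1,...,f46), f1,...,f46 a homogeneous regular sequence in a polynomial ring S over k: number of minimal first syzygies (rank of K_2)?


Regular sequence => Koszul complex is the minimal free resolution.
Syz_1 minimally generated by Koszul relations f_i*e_j - f_j*e_i (i<j): mu(Syz_1) = beta_2 = C(m,2) = m(m-1)/2
m=46
46*45/2 = 1035


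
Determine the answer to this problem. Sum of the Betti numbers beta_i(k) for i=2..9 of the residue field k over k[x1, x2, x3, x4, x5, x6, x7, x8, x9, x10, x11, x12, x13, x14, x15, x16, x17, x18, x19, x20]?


Koszul resolution: beta_i(k)=C(n,i), n=20
C(20,2)=190, C(20,3)=1140, C(20,4)=4845, C(20,5)=15504, C(20,6)=38760, C(20,7)=77520, C(20,8)=125970, C(20,9)=167960
Sum=431889
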